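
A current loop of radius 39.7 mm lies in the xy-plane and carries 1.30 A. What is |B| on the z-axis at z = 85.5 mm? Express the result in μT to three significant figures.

B ≈ 1.54 μT

On the axis of a circular loop, B = μ₀IR² / [2(R²+z²)^(3/2)].
R² + z² = (0.0397)² + (0.0855)² = 0.008886 m², and (R²+z²)^(3/2) = 8.38×10⁻⁴ m³.
B = (4π×10⁻⁷ × 1.30 × 0.001576) / (2 × 8.38×10⁻⁴) = 1.54×10⁻⁶ T.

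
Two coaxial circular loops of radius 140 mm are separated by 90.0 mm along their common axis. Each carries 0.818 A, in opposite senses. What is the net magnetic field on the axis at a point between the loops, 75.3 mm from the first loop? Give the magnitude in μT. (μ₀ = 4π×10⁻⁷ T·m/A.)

B ≈ 1.10 μT

Each loop contributes B = μ₀IR²/[2(R²+z²)^(3/2)] on the axis, with z measured from that loop.
Loop 1 (z = 0.0753 m): B₁ = 2.51×10⁻⁶ T. Loop 2 (z = 0.0147 m): B₂ = 3.61×10⁻⁶ T.
The fields oppose: B = |B₁ − B₂| = 1.10×10⁻⁶ T.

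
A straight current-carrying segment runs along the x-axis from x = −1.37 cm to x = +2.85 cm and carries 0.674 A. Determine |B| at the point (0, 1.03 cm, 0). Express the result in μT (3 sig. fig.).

For a finite straight segment, B = (μ₀I/4πd)(sinθ₁ + sinθ₂), where θ₁, θ₂ are the angles from the perpendicular to each end.
The perpendicular distance is d = 0.0103 m; the end-offsets along the wire are a = 0.0137 m and b = 0.0285 m.
sinθ₁ = 0.0137/√(0.0137²+0.0103²) = 0.7993; sinθ₂ = 0.0285/√(0.0285²+0.0103²) = 0.9405.
B = (4π×10⁻⁷ × 0.674) / (4π × 0.0103) × (0.7993 + 0.9405) = 1.14×10⁻⁵ T.

B ≈ 11.4 μT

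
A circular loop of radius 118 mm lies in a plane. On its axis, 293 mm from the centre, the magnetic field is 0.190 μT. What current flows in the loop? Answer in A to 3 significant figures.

On the axis of a loop, B = μ₀IR²/[2(R²+z²)^(3/2)], so I = 2B(R²+z²)^(3/2)/(μ₀R²).
R² + z² = 0.01392 + 0.08585 = 0.09977 m²; raised to 3/2 gives 3.15×10⁻² m³.
I = 2 × 1.90×10⁻⁷ × 3.15×10⁻² / (1.26×10⁻⁶ × 0.01392) = 0.684 A.

I ≈ 0.684 A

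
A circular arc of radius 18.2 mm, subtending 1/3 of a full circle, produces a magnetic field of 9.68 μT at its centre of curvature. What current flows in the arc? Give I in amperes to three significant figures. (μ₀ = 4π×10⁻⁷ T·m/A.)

For a circular arc, B = μ₀Iφ/(4πR) with φ in radians; here φ = 2.094 rad.
So I = 4πRB/(μ₀φ) = 4π × 0.0182 × 9.68×10⁻⁶ / (4π×10⁻⁷ × 2.094) = 0.841 A.

I ≈ 0.841 A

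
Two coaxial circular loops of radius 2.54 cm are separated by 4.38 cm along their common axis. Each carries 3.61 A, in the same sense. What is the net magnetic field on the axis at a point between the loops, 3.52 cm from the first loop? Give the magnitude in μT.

Each loop contributes B = μ₀IR²/[2(R²+z²)^(3/2)] on the axis, with z measured from that loop.
Loop 1 (z = 0.0352 m): B₁ = 1.79×10⁻⁵ T. Loop 2 (z = 0.0086 m): B₂ = 7.59×10⁻⁵ T.
The fields add: B = B₁ + B₂ = 9.38×10⁻⁵ T.

B ≈ 93.8 μT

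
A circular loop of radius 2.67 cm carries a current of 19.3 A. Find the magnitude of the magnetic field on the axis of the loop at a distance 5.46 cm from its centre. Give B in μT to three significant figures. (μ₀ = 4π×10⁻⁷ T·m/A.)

On the axis of a circular loop, B = μ₀IR² / [2(R²+z²)^(3/2)].
R² + z² = (0.0267)² + (0.0546)² = 0.003694 m², and (R²+z²)^(3/2) = 2.25×10⁻⁴ m³.
B = (4π×10⁻⁷ × 19.3 × 0.0007129) / (2 × 2.25×10⁻⁴) = 3.85×10⁻⁵ T.

B ≈ 38.5 μT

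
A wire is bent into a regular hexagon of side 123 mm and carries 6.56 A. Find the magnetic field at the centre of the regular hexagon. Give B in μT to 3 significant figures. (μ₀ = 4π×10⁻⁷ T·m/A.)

B ≈ 37.0 μT

Each side is a finite straight segment at perpendicular distance d = a/(2 tan(π/6)) = 0.1065 m from the centre, with end-angles ±π/6.
One side contributes B₁ = (μ₀I/4πd)·2 sin(π/6) = 6.16×10⁻⁶ T.
All 6 sides add in the same direction: B = 6 × 6.16×10⁻⁶ = 3.70×10⁻⁵ T.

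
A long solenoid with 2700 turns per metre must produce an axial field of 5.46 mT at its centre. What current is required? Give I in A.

I ≈ 1.61 A

Inside a long solenoid B = μ₀nI with n = 2700 m⁻¹, so I = B/(μ₀n).
I = 5.46×10⁻³ / (4π×10⁻⁷ × 2700) = 1.61 A.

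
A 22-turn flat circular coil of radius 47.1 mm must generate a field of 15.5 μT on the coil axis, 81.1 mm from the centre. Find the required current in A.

I ≈ 0.417 A

For an N-turn coil, B = Nμ₀IR²/[2(R²+z²)^(3/2)] with R = 0.0471 m, z = 0.0811 m, so I = 2B(R²+z²)^(3/2)/(Nμ₀R²) = 2 × 1.55×10⁻⁵ × 8.25×10⁻⁴ / (22 × 4π×10⁻⁷ × 0.002218) = 0.417 A.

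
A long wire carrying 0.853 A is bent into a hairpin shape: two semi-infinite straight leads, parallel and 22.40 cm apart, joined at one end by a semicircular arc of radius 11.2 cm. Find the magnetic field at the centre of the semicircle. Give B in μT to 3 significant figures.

B ≈ 3.92 μT

The semicircular arc contributes B_arc = μ₀I·π/(4πR) = μ₀I/(4R) = 2.39×10⁻⁶ T.
Each semi-infinite lead is at perpendicular distance R = 0.112 m from the centre, with the perpendicular foot at its near end, so it contributes μ₀I/(4πR); both point the same way, together 1.52×10⁻⁶ T.
Arc and leads all point the same direction: B = 2.39×10⁻⁶ + 1.52×10⁻⁶ = 3.92×10⁻⁶ T.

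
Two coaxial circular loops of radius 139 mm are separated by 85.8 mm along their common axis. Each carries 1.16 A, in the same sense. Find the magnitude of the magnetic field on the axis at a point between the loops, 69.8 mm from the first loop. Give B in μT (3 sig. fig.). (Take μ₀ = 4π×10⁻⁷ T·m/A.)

B ≈ 8.88 μT

Each loop contributes B = μ₀IR²/[2(R²+z²)^(3/2)] on the axis, with z measured from that loop.
Loop 1 (z = 0.0698 m): B₁ = 3.74×10⁻⁶ T. Loop 2 (z = 0.016 m): B₂ = 5.14×10⁻⁶ T.
The fields add: B = B₁ + B₂ = 8.88×10⁻⁶ T.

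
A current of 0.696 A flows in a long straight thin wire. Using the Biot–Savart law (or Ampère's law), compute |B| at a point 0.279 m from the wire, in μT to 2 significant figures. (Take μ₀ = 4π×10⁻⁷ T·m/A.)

For an infinitely long straight wire, B = μ₀I/(2πd).
B = (4π×10⁻⁷ × 0.696) / (2π × 0.279) = 4.99×10⁻⁷ T.

B ≈ 0.50 μT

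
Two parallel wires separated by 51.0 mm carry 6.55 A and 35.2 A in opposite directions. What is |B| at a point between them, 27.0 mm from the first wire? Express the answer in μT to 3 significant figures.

B ≈ 342 μT

Each long wire gives B = μ₀I/(2πd). Distances are d₁ = 0.027 m and d₂ = 0.024 m.
B₁ = 4.85×10⁻⁵ T, B₂ = 2.93×10⁻⁴ T.
Between antiparallel currents both contributions point the same way, so they add. B = B₁ + B₂ = 4.85×10⁻⁵ + 2.93×10⁻⁴ = 3.42×10⁻⁴ T.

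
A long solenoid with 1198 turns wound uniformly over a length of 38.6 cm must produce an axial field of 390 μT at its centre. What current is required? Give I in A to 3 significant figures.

Inside a long solenoid B = μ₀nI with n = 3104 m⁻¹, so I = B/(μ₀n).
I = 3.90×10⁻⁴ / (4π×10⁻⁷ × 3104) = 0.100 A.

I ≈ 0.100 A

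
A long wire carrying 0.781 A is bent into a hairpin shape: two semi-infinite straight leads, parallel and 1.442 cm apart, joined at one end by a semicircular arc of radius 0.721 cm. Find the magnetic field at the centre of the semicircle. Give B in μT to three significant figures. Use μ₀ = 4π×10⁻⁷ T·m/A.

The semicircular arc contributes B_arc = μ₀I·π/(4πR) = μ₀I/(4R) = 3.40×10⁻⁵ T.
Each semi-infinite lead is at perpendicular distance R = 0.00721 m from the centre, with the perpendicular foot at its near end, so it contributes μ₀I/(4πR); both point the same way, together 2.17×10⁻⁵ T.
Arc and leads all point the same direction: B = 3.40×10⁻⁵ + 2.17×10⁻⁵ = 5.57×10⁻⁵ T.

B ≈ 55.7 μT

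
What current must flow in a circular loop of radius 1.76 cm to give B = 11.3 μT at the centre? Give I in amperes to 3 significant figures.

I ≈ 0.317 A

At the centre of a circular loop B = μ₀I/(2R), so I = 2RB/μ₀.
With R = 0.0176 m, I = 2 × 0.0176 × 1.13×10⁻⁵ / (4π×10⁻⁷) = 0.317 A.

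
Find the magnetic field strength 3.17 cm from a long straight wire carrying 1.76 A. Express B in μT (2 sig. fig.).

For an infinitely long straight wire, B = μ₀I/(2πd).
B = (4π×10⁻⁷ × 1.76) / (2π × 0.0317) = 1.11×10⁻⁵ T.

B ≈ 11 μT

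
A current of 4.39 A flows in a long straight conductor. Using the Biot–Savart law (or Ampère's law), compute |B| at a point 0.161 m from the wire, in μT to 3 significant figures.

For an infinitely long straight wire, B = μ₀I/(2πd).
B = (4π×10⁻⁷ × 4.39) / (2π × 0.161) = 5.45×10⁻⁶ T.

B ≈ 5.45 μT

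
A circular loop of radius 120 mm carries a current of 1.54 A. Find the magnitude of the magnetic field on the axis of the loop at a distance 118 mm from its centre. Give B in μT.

On the axis of a circular loop, B = μ₀IR² / [2(R²+z²)^(3/2)].
R² + z² = (0.12)² + (0.118)² = 0.02832 m², and (R²+z²)^(3/2) = 4.77×10⁻³ m³.
B = (4π×10⁻⁷ × 1.54 × 0.0144) / (2 × 4.77×10⁻³) = 2.92×10⁻⁶ T.

B ≈ 2.92 μT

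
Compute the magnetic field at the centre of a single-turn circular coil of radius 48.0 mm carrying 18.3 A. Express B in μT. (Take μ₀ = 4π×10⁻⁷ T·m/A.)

At the centre of a circular loop the Biot–Savart law gives B = μ₀I/(2R).
B = (4π×10⁻⁷ × 18.3) / (2 × 0.048) = 2.40×10⁻⁴ T.

B ≈ 240 μT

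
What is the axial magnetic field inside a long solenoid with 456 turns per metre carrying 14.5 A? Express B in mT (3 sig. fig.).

Inside a long solenoid, B = μ₀nI with n = 456 turns/m.
B = 4π×10⁻⁷ × 456 × 14.5 = 8.31×10⁻³ T.

B ≈ 8.31 mT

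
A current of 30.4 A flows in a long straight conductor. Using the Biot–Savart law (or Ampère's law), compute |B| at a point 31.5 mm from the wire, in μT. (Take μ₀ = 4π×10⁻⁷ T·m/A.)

For an infinitely long straight wire, B = μ₀I/(2πd).
B = (4π×10⁻⁷ × 30.4) / (2π × 0.0315) = 1.93×10⁻⁴ T.

B ≈ 193 μT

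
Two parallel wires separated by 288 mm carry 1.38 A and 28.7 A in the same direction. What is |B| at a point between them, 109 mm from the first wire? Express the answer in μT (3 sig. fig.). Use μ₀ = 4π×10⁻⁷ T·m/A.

B ≈ 29.5 μT

Each long wire gives B = μ₀I/(2πd). Distances are d₁ = 0.109 m and d₂ = 0.179 m.
B₁ = 2.53×10⁻⁶ T, B₂ = 3.21×10⁻⁵ T.
Between parallel currents the two contributions point in opposite directions, so they subtract. B = |B₁ − B₂| = |2.53×10⁻⁶ − 3.21×10⁻⁵| = 2.95×10⁻⁵ T.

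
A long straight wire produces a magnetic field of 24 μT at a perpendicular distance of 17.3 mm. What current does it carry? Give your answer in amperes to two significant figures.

I ≈ 2.1 A

For a long straight wire B = μ₀I/(2πd), so I = 2πdB/μ₀.
I = 2π × 0.0173 × 2.40×10⁻⁵ / (4π×10⁻⁷) = 2.08 A.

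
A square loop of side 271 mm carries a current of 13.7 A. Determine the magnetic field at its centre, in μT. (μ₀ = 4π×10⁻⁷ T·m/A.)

Each side is a finite straight segment at perpendicular distance d = a/(2 tan(π/4)) = 0.1355 m from the centre, with end-angles ±π/4.
One side contributes B₁ = (μ₀I/4πd)·2 sin(π/4) = 1.43×10⁻⁵ T.
All 4 sides add in the same direction: B = 4 × 1.43×10⁻⁵ = 5.72×10⁻⁵ T.

B ≈ 57.2 μT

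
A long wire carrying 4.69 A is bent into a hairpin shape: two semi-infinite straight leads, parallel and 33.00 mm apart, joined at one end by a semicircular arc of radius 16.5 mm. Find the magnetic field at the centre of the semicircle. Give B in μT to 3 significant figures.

The semicircular arc contributes B_arc = μ₀I·π/(4πR) = μ₀I/(4R) = 8.93×10⁻⁵ T.
Each semi-infinite lead is at perpendicular distance R = 0.0165 m from the centre, with the perpendicular foot at its near end, so it contributes μ₀I/(4πR); both point the same way, together 5.68×10⁻⁵ T.
Arc and leads all point the same direction: B = 8.93×10⁻⁵ + 5.68×10⁻⁵ = 1.46×10⁻⁴ T.

B ≈ 146 μT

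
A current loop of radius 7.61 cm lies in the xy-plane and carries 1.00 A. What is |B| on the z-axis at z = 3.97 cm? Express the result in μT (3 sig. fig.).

B ≈ 5.75 μT

On the axis of a circular loop, B = μ₀IR² / [2(R²+z²)^(3/2)].
R² + z² = (0.0761)² + (0.0397)² = 0.007367 m², and (R²+z²)^(3/2) = 6.32×10⁻⁴ m³.
B = (4π×10⁻⁷ × 1.00 × 0.005791) / (2 × 6.32×10⁻⁴) = 5.75×10⁻⁶ T.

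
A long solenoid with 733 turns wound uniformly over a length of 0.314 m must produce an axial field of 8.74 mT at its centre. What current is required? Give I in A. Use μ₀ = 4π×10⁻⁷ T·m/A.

I ≈ 2.98 A

Inside a long solenoid B = μ₀nI with n = 2334 m⁻¹, so I = B/(μ₀n).
I = 8.74×10⁻³ / (4π×10⁻⁷ × 2334) = 2.98 A.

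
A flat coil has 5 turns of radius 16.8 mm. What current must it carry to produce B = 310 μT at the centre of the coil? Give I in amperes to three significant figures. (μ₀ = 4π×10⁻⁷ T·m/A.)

For an N-turn coil, B = Nμ₀I/(2R) with R = 0.0168 m, so I = 2RB/(Nμ₀) = 2 × 0.0168 × 3.10×10⁻⁴ / (5 × 4π×10⁻⁷) = 1.66 A.

I ≈ 1.66 A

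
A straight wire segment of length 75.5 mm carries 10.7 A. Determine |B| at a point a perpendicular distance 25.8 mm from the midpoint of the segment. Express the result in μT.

B ≈ 68.5 μT

For a finite straight segment, B = (μ₀I/4πd)(sinθ₁ + sinθ₂), where θ₁, θ₂ are the angles from the perpendicular to each end.
The perpendicular from the point meets the wire at its midpoint, so each end is L/2 = 0.03775 m away along the wire.
sinθ₁ = 0.03775/√(0.03775²+0.0258²) = 0.8256; sinθ₂ = 0.03775/√(0.03775²+0.0258²) = 0.8256.
B = (4π×10⁻⁷ × 10.7) / (4π × 0.0258) × (0.8256 + 0.8256) = 6.85×10⁻⁵ T.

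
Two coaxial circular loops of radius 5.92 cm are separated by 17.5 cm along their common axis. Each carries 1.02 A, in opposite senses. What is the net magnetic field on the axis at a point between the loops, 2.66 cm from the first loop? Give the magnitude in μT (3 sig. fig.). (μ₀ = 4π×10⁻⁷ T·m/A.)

Each loop contributes B = μ₀IR²/[2(R²+z²)^(3/2)] on the axis, with z measured from that loop.
Loop 1 (z = 0.0266 m): B₁ = 8.22×10⁻⁶ T. Loop 2 (z = 0.1484 m): B₂ = 5.51×10⁻⁷ T.
The fields oppose: B = |B₁ − B₂| = 7.67×10⁻⁶ T.

B ≈ 7.67 μT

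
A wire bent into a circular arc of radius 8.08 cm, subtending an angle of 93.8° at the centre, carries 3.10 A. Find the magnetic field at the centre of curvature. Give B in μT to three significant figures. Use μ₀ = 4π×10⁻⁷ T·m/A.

The Biot–Savart field of a circular arc at its centre is B = μ₀Iφ/(4πR), with φ = 1.637 rad.
B = (4π×10⁻⁷ × 3.10 × 1.637) / (4π × 0.0808) = 6.28×10⁻⁶ T.

B ≈ 6.28 μT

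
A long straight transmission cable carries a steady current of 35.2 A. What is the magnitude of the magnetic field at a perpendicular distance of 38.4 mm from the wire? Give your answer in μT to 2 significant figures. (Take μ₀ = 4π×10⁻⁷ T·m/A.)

For an infinitely long straight wire, B = μ₀I/(2πd).
B = (4π×10⁻⁷ × 35.2) / (2π × 0.0384) = 1.83×10⁻⁴ T.

B ≈ 180 μT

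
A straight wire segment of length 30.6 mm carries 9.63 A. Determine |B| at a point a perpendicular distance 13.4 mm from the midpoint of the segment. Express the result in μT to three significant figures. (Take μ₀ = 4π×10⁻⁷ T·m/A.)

For a finite straight segment, B = (μ₀I/4πd)(sinθ₁ + sinθ₂), where θ₁, θ₂ are the angles from the perpendicular to each end.
The perpendicular from the point meets the wire at its midpoint, so each end is L/2 = 0.0153 m away along the wire.
sinθ₁ = 0.0153/√(0.0153²+0.0134²) = 0.7523; sinθ₂ = 0.0153/√(0.0153²+0.0134²) = 0.7523.
B = (4π×10⁻⁷ × 9.63) / (4π × 0.0134) × (0.7523 + 0.7523) = 1.08×10⁻⁴ T.

B ≈ 108 μT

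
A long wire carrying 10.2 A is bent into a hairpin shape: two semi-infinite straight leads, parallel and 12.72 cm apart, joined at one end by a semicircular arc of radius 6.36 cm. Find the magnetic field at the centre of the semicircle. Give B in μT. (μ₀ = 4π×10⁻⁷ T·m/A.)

The semicircular arc contributes B_arc = μ₀I·π/(4πR) = μ₀I/(4R) = 5.04×10⁻⁵ T.
Each semi-infinite lead is at perpendicular distance R = 0.0636 m from the centre, with the perpendicular foot at its near end, so it contributes μ₀I/(4πR); both point the same way, together 3.21×10⁻⁵ T.
Arc and leads all point the same direction: B = 5.04×10⁻⁵ + 3.21×10⁻⁵ = 8.25×10⁻⁵ T.

B ≈ 82.5 μT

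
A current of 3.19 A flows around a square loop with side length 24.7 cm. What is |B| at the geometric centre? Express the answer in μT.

B ≈ 14.6 μT

Each side is a finite straight segment at perpendicular distance d = a/(2 tan(π/4)) = 0.1235 m from the centre, with end-angles ±π/4.
One side contributes B₁ = (μ₀I/4πd)·2 sin(π/4) = 3.65×10⁻⁶ T.
All 4 sides add in the same direction: B = 4 × 3.65×10⁻⁶ = 1.46×10⁻⁵ T.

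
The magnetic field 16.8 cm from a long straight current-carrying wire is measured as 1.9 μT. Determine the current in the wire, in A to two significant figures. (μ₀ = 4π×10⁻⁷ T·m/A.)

I ≈ 1.6 A

For a long straight wire B = μ₀I/(2πd), so I = 2πdB/μ₀.
I = 2π × 0.168 × 1.90×10⁻⁶ / (4π×10⁻⁷) = 1.60 A.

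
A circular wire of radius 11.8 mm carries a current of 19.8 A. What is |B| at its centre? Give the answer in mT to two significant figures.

B ≈ 1.1 mT

At the centre of a circular loop the Biot–Savart law gives B = μ₀I/(2R).
B = (4π×10⁻⁷ × 19.8) / (2 × 0.0118) = 1.05×10⁻³ T.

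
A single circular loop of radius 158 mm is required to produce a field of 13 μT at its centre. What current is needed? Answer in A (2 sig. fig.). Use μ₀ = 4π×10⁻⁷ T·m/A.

I ≈ 3.3 A

At the centre of a circular loop B = μ₀I/(2R), so I = 2RB/μ₀.
With R = 0.158 m, I = 2 × 0.158 × 1.30×10⁻⁵ / (4π×10⁻⁷) = 3.27 A.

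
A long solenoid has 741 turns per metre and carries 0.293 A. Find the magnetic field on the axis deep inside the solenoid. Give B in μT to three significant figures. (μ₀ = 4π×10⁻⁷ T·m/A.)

Inside a long solenoid, B = μ₀nI with n = 741 turns/m.
B = 4π×10⁻⁷ × 741 × 0.293 = 2.73×10⁻⁴ T.

B ≈ 273 μT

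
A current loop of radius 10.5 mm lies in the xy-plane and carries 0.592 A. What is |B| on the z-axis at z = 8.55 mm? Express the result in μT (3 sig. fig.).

On the axis of a circular loop, B = μ₀IR² / [2(R²+z²)^(3/2)].
R² + z² = (0.0105)² + (0.00855)² = 0.0001834 m², and (R²+z²)^(3/2) = 2.48×10⁻⁶ m³.
B = (4π×10⁻⁷ × 0.592 × 0.0001103) / (2 × 2.48×10⁻⁶) = 1.65×10⁻⁵ T.

B ≈ 16.5 μT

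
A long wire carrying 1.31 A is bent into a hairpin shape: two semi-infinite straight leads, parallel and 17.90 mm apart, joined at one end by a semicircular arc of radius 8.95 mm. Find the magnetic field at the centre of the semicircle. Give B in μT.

The semicircular arc contributes B_arc = μ₀I·π/(4πR) = μ₀I/(4R) = 4.60×10⁻⁵ T.
Each semi-infinite lead is at perpendicular distance R = 0.00895 m from the centre, with the perpendicular foot at its near end, so it contributes μ₀I/(4πR); both point the same way, together 2.93×10⁻⁵ T.
Arc and leads all point the same direction: B = 4.60×10⁻⁵ + 2.93×10⁻⁵ = 7.53×10⁻⁵ T.

B ≈ 75.3 μT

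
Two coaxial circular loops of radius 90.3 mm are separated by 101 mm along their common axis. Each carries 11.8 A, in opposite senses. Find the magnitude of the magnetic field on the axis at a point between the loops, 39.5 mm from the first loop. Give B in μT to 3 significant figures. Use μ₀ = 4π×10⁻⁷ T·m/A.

Each loop contributes B = μ₀IR²/[2(R²+z²)^(3/2)] on the axis, with z measured from that loop.
Loop 1 (z = 0.0395 m): B₁ = 6.31×10⁻⁵ T. Loop 2 (z = 0.0615 m): B₂ = 4.64×10⁻⁵ T.
The fields oppose: B = |B₁ − B₂| = 1.68×10⁻⁵ T.

B ≈ 16.8 μT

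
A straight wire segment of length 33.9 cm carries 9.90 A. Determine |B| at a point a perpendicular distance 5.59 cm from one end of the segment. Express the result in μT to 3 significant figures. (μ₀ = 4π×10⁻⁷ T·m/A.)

For a finite straight segment, B = (μ₀I/4πd)(sinθ₁ + sinθ₂), where θ₁, θ₂ are the angles from the perpendicular to each end.
The perpendicular foot is at one end, so the two end-offsets along the wire are 0 and L = 0.339 m.
sinθ₁ = 0/√(0²+0.0559²) = 0.0000; sinθ₂ = 0.339/√(0.339²+0.0559²) = 0.9867.
B = (4π×10⁻⁷ × 9.90) / (4π × 0.0559) × (0.0000 + 0.9867) = 1.75×10⁻⁵ T.

B ≈ 17.5 μT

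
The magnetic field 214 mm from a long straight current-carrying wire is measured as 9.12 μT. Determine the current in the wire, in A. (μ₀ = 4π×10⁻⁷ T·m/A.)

I ≈ 9.76 A

For a long straight wire B = μ₀I/(2πd), so I = 2πdB/μ₀.
I = 2π × 0.214 × 9.12×10⁻⁶ / (4π×10⁻⁷) = 9.76 A.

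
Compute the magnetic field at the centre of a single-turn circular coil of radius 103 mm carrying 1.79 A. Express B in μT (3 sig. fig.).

B ≈ 10.9 μT

At the centre of a circular loop the Biot–Savart law gives B = μ₀I/(2R).
B = (4π×10⁻⁷ × 1.79) / (2 × 0.103) = 1.09×10⁻⁵ T.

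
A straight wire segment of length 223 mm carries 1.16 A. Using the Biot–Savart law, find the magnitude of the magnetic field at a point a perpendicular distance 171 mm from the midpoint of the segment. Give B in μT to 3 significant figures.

B ≈ 0.741 μT

For a finite straight segment, B = (μ₀I/4πd)(sinθ₁ + sinθ₂), where θ₁, θ₂ are the angles from the perpendicular to each end.
The perpendicular from the point meets the wire at its midpoint, so each end is L/2 = 0.1115 m away along the wire.
sinθ₁ = 0.1115/√(0.1115²+0.171²) = 0.5462; sinθ₂ = 0.1115/√(0.1115²+0.171²) = 0.5462.
B = (4π×10⁻⁷ × 1.16) / (4π × 0.171) × (0.5462 + 0.5462) = 7.41×10⁻⁷ T.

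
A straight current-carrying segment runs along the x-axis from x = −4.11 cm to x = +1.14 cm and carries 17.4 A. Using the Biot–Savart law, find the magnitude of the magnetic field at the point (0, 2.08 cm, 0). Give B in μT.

B ≈ 115 μT

For a finite straight segment, B = (μ₀I/4πd)(sinθ₁ + sinθ₂), where θ₁, θ₂ are the angles from the perpendicular to each end.
The perpendicular distance is d = 0.0208 m; the end-offsets along the wire are a = 0.0411 m and b = 0.0114 m.
sinθ₁ = 0.0411/√(0.0411²+0.0208²) = 0.8922; sinθ₂ = 0.0114/√(0.0114²+0.0208²) = 0.4806.
B = (4π×10⁻⁷ × 17.4) / (4π × 0.0208) × (0.8922 + 0.4806) = 1.15×10⁻⁴ T.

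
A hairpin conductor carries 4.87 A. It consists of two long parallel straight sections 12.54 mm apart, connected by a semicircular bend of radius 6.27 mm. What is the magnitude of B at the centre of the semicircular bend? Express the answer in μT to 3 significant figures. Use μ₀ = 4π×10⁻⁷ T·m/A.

The semicircular arc contributes B_arc = μ₀I·π/(4πR) = μ₀I/(4R) = 2.44×10⁻⁴ T.
Each semi-infinite lead is at perpendicular distance R = 0.00627 m from the centre, with the perpendicular foot at its near end, so it contributes μ₀I/(4πR); both point the same way, together 1.55×10⁻⁴ T.
Arc and leads all point the same direction: B = 2.44×10⁻⁴ + 1.55×10⁻⁴ = 3.99×10⁻⁴ T.

B ≈ 399 μT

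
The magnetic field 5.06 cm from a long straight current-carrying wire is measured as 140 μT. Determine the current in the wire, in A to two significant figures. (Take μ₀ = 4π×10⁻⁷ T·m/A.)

For a long straight wire B = μ₀I/(2πd), so I = 2πdB/μ₀.
I = 2π × 0.0506 × 1.40×10⁻⁴ / (4π×10⁻⁷) = 35.4 A.

I ≈ 35 A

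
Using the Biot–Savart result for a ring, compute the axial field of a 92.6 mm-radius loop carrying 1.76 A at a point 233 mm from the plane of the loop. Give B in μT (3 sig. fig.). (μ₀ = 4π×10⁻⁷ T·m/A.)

B ≈ 0.602 μT

On the axis of a circular loop, B = μ₀IR² / [2(R²+z²)^(3/2)].
R² + z² = (0.0926)² + (0.233)² = 0.06286 m², and (R²+z²)^(3/2) = 1.58×10⁻² m³.
B = (4π×10⁻⁷ × 1.76 × 0.008575) / (2 × 1.58×10⁻²) = 6.02×10⁻⁷ T.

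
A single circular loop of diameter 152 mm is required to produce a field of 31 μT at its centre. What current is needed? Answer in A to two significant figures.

I ≈ 3.7 A

At the centre of a circular loop B = μ₀I/(2R), so I = 2RB/μ₀.
With R = 0.076 m, I = 2 × 0.076 × 3.10×10⁻⁵ / (4π×10⁻⁷) = 3.75 A.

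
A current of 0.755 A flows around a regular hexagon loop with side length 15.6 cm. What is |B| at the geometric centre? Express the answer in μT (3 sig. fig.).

Each side is a finite straight segment at perpendicular distance d = a/(2 tan(π/6)) = 0.1351 m from the centre, with end-angles ±π/6.
One side contributes B₁ = (μ₀I/4πd)·2 sin(π/6) = 5.59×10⁻⁷ T.
All 6 sides add in the same direction: B = 6 × 5.59×10⁻⁷ = 3.35×10⁻⁶ T.

B ≈ 3.35 μT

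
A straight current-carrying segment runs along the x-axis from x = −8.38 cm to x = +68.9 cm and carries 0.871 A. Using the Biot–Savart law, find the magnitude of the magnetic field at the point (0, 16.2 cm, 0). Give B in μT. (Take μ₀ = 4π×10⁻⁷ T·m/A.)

For a finite straight segment, B = (μ₀I/4πd)(sinθ₁ + sinθ₂), where θ₁, θ₂ are the angles from the perpendicular to each end.
The perpendicular distance is d = 0.162 m; the end-offsets along the wire are a = 0.0838 m and b = 0.689 m.
sinθ₁ = 0.0838/√(0.0838²+0.162²) = 0.4595; sinθ₂ = 0.689/√(0.689²+0.162²) = 0.9735.
B = (4π×10⁻⁷ × 0.871) / (4π × 0.162) × (0.4595 + 0.9735) = 7.70×10⁻⁷ T.

B ≈ 0.770 μT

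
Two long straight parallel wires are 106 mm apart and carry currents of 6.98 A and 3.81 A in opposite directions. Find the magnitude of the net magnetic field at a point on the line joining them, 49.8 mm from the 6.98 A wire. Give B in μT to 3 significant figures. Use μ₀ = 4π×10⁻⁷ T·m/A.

B ≈ 41.6 μT

Each long wire gives B = μ₀I/(2πd). Distances are d₁ = 0.0498 m and d₂ = 0.0562 m.
B₁ = 2.80×10⁻⁵ T, B₂ = 1.36×10⁻⁵ T.
Between antiparallel currents both contributions point the same way, so they add. B = B₁ + B₂ = 2.80×10⁻⁵ + 1.36×10⁻⁵ = 4.16×10⁻⁵ T.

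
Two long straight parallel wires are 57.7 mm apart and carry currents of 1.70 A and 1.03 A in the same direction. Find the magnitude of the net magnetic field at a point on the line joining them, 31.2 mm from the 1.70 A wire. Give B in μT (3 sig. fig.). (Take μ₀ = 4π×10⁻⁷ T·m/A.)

Each long wire gives B = μ₀I/(2πd). Distances are d₁ = 0.0312 m and d₂ = 0.0265 m.
B₁ = 1.09×10⁻⁵ T, B₂ = 7.77×10⁻⁶ T.
Between parallel currents the two contributions point in opposite directions, so they subtract. B = |B₁ − B₂| = |1.09×10⁻⁵ − 7.77×10⁻⁶| = 3.12×10⁻⁶ T.

B ≈ 3.12 μT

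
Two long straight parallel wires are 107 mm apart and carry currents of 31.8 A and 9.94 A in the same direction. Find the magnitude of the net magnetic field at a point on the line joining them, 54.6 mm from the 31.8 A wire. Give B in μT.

B ≈ 78.5 μT

Each long wire gives B = μ₀I/(2πd). Distances are d₁ = 0.0546 m and d₂ = 0.0524 m.
B₁ = 1.16×10⁻⁴ T, B₂ = 3.79×10⁻⁵ T.
Between parallel currents the two contributions point in opposite directions, so they subtract. B = |B₁ − B₂| = |1.16×10⁻⁴ − 3.79×10⁻⁵| = 7.85×10⁻⁵ T.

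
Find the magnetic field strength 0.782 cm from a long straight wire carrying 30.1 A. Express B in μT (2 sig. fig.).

B ≈ 770 μT

For an infinitely long straight wire, B = μ₀I/(2πd).
B = (4π×10⁻⁷ × 30.1) / (2π × 0.00782) = 7.70×10⁻⁴ T.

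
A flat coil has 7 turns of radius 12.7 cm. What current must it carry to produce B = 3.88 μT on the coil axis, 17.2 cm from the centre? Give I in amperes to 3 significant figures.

I ≈ 0.535 A

For an N-turn coil, B = Nμ₀IR²/[2(R²+z²)^(3/2)] with R = 0.127 m, z = 0.172 m, so I = 2B(R²+z²)^(3/2)/(Nμ₀R²) = 2 × 3.88×10⁻⁶ × 9.77×10⁻³ / (7 × 4π×10⁻⁷ × 0.01613) = 0.535 A.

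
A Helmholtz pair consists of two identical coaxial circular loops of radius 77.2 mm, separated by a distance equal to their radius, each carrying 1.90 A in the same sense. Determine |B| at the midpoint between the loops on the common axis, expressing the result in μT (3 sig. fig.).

Each loop contributes B = μ₀IR²/[2(R²+z²)^(3/2)] on the axis, with z measured from that loop.
Loop 1 (z = 0.0386 m): B₁ = 1.11×10⁻⁵ T. Loop 2 (z = 0.0386 m): B₂ = 1.11×10⁻⁵ T.
The fields add: B = B₁ + B₂ = 2.21×10⁻⁵ T.

B ≈ 22.1 μT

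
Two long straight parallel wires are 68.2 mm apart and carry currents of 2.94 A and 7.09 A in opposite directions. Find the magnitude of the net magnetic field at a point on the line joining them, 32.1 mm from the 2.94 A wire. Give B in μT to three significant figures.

Each long wire gives B = μ₀I/(2πd). Distances are d₁ = 0.0321 m and d₂ = 0.0361 m.
B₁ = 1.83×10⁻⁵ T, B₂ = 3.93×10⁻⁵ T.
Between antiparallel currents both contributions point the same way, so they add. B = B₁ + B₂ = 1.83×10⁻⁵ + 3.93×10⁻⁵ = 5.76×10⁻⁵ T.

B ≈ 57.6 μT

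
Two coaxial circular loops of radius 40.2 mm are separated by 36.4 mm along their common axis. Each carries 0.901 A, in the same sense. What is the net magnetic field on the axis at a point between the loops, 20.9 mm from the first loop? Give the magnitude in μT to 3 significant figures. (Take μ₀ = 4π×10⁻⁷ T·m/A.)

Each loop contributes B = μ₀IR²/[2(R²+z²)^(3/2)] on the axis, with z measured from that loop.
Loop 1 (z = 0.0209 m): B₁ = 9.84×10⁻⁶ T. Loop 2 (z = 0.0155 m): B₂ = 1.14×10⁻⁵ T.
The fields add: B = B₁ + B₂ = 2.13×10⁻⁵ T.

B ≈ 21.3 μT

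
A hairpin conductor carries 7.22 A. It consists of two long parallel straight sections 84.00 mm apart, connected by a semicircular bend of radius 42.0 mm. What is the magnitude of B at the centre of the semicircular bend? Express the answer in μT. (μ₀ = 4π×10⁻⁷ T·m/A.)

B ≈ 88.4 μT

The semicircular arc contributes B_arc = μ₀I·π/(4πR) = μ₀I/(4R) = 5.40×10⁻⁵ T.
Each semi-infinite lead is at perpendicular distance R = 0.042 m from the centre, with the perpendicular foot at its near end, so it contributes μ₀I/(4πR); both point the same way, together 3.44×10⁻⁵ T.
Arc and leads all point the same direction: B = 5.40×10⁻⁵ + 3.44×10⁻⁵ = 8.84×10⁻⁵ T.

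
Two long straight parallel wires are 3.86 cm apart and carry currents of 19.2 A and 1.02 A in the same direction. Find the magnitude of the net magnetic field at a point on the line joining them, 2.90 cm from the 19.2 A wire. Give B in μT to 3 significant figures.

Each long wire gives B = μ₀I/(2πd). Distances are d₁ = 0.029 m and d₂ = 0.0096 m.
B₁ = 1.32×10⁻⁴ T, B₂ = 2.12×10⁻⁵ T.
Between parallel currents the two contributions point in opposite directions, so they subtract. B = |B₁ − B₂| = |1.32×10⁻⁴ − 2.12×10⁻⁵| = 1.11×10⁻⁴ T.

B ≈ 111 μT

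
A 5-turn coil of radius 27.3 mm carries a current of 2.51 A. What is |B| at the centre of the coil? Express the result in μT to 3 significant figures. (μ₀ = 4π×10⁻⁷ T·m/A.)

B ≈ 289 μT

For an N-turn flat coil, B = Nμ₀I/(2R) with R = 0.0273 m.
B = 5 × 5.78×10⁻⁵ T = 2.89×10⁻⁴ T.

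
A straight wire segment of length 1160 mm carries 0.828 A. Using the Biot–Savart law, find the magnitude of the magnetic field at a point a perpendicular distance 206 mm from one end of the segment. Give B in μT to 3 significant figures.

B ≈ 0.396 μT

For a finite straight segment, B = (μ₀I/4πd)(sinθ₁ + sinθ₂), where θ₁, θ₂ are the angles from the perpendicular to each end.
The perpendicular foot is at one end, so the two end-offsets along the wire are 0 and L = 1.16 m.
sinθ₁ = 0/√(0²+0.206²) = 0.0000; sinθ₂ = 1.16/√(1.16²+0.206²) = 0.9846.
B = (4π×10⁻⁷ × 0.828) / (4π × 0.206) × (0.0000 + 0.9846) = 3.96×10⁻⁷ T.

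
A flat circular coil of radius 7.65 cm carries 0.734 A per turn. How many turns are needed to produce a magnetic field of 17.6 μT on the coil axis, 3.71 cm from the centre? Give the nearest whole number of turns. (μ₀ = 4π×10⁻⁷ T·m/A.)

For an N-turn coil, B = Nμ₀IR²/[2(R²+z²)^(3/2)]. A single turn gives B₁ = 4.39×10⁻⁶ T with R = 0.0765 m, z = 0.0371 m.
N = B/B₁ = 1.76×10⁻⁵ / 4.39×10⁻⁶ = 4.01.

N = 4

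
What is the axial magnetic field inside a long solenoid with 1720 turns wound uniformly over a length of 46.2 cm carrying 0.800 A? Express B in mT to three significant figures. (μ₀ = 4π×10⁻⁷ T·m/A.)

Inside a long solenoid, B = μ₀nI with n = 3723 turns/m.
B = 4π×10⁻⁷ × 3723 × 0.800 = 3.74×10⁻³ T.

B ≈ 3.74 mT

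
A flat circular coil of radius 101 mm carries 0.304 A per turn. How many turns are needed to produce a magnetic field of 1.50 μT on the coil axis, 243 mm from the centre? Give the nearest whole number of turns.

For an N-turn coil, B = Nμ₀IR²/[2(R²+z²)^(3/2)]. A single turn gives B₁ = 1.07×10⁻⁷ T with R = 0.101 m, z = 0.243 m.
N = B/B₁ = 1.50×10⁻⁶ / 1.07×10⁻⁷ = 14.03.

N = 14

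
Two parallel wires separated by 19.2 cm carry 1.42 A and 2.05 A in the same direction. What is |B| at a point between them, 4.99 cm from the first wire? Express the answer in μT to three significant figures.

B ≈ 2.81 μT

Each long wire gives B = μ₀I/(2πd). Distances are d₁ = 0.0499 m and d₂ = 0.1421 m.
B₁ = 5.69×10⁻⁶ T, B₂ = 2.89×10⁻⁶ T.
Between parallel currents the two contributions point in opposite directions, so they subtract. B = |B₁ − B₂| = |5.69×10⁻⁶ − 2.89×10⁻⁶| = 2.81×10⁻⁶ T.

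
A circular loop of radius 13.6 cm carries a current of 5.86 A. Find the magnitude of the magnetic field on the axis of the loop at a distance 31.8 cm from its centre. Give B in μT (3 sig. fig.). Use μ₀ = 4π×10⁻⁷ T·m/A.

On the axis of a circular loop, B = μ₀IR² / [2(R²+z²)^(3/2)].
R² + z² = (0.136)² + (0.318)² = 0.1196 m², and (R²+z²)^(3/2) = 4.14×10⁻² m³.
B = (4π×10⁻⁷ × 5.86 × 0.0185) / (2 × 4.14×10⁻²) = 1.65×10⁻⁶ T.

B ≈ 1.65 μT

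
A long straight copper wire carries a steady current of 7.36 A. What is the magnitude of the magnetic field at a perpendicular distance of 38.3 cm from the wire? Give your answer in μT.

For an infinitely long straight wire, B = μ₀I/(2πd).
B = (4π×10⁻⁷ × 7.36) / (2π × 0.383) = 3.84×10⁻⁶ T.

B ≈ 3.84 μT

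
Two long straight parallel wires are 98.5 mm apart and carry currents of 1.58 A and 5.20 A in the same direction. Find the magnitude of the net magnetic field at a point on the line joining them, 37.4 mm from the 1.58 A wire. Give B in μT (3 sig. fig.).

Each long wire gives B = μ₀I/(2πd). Distances are d₁ = 0.0374 m and d₂ = 0.0611 m.
B₁ = 8.45×10⁻⁶ T, B₂ = 1.70×10⁻⁵ T.
Between parallel currents the two contributions point in opposite directions, so they subtract. B = |B₁ − B₂| = |8.45×10⁻⁶ − 1.70×10⁻⁵| = 8.57×10⁻⁶ T.

B ≈ 8.57 μT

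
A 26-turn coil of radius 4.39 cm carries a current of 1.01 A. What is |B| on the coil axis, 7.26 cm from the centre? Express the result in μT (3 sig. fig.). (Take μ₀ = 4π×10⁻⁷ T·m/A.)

B ≈ 52.1 μT

For an N-turn flat coil, B = Nμ₀IR²/[2(R²+z²)^(3/2)] with R = 0.0439 m, z = 0.0726 m.
B = 26 × 2.00×10⁻⁶ T = 5.21×10⁻⁵ T.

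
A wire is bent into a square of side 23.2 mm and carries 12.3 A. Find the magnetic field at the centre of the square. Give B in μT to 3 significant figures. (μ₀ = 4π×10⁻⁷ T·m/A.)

Each side is a finite straight segment at perpendicular distance d = a/(2 tan(π/4)) = 0.0116 m from the centre, with end-angles ±π/4.
One side contributes B₁ = (μ₀I/4πd)·2 sin(π/4) = 1.50×10⁻⁴ T.
All 4 sides add in the same direction: B = 4 × 1.50×10⁻⁴ = 6.00×10⁻⁴ T.

B ≈ 600 μT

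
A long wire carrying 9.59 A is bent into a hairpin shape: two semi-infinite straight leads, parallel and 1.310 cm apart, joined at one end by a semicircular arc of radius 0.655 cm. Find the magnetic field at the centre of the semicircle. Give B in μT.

B ≈ 753 μT

The semicircular arc contributes B_arc = μ₀I·π/(4πR) = μ₀I/(4R) = 4.60×10⁻⁴ T.
Each semi-infinite lead is at perpendicular distance R = 0.00655 m from the centre, with the perpendicular foot at its near end, so it contributes μ₀I/(4πR); both point the same way, together 2.93×10⁻⁴ T.
Arc and leads all point the same direction: B = 4.60×10⁻⁴ + 2.93×10⁻⁴ = 7.53×10⁻⁴ T.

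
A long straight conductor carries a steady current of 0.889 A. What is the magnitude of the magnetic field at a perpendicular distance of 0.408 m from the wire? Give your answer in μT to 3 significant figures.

B ≈ 0.436 μT

For an infinitely long straight wire, B = μ₀I/(2πd).
B = (4π×10⁻⁷ × 0.889) / (2π × 0.408) = 4.36×10⁻⁷ T.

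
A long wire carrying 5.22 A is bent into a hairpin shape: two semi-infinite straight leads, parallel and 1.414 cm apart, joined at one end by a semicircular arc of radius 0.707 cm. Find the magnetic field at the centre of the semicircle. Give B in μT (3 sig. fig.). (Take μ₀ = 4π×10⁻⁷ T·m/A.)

The semicircular arc contributes B_arc = μ₀I·π/(4πR) = μ₀I/(4R) = 2.32×10⁻⁴ T.
Each semi-infinite lead is at perpendicular distance R = 0.00707 m from the centre, with the perpendicular foot at its near end, so it contributes μ₀I/(4πR); both point the same way, together 1.48×10⁻⁴ T.
Arc and leads all point the same direction: B = 2.32×10⁻⁴ + 1.48×10⁻⁴ = 3.80×10⁻⁴ T.

B ≈ 380 μT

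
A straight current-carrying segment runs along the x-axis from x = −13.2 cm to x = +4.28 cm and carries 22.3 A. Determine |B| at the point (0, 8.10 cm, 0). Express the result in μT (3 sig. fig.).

For a finite straight segment, B = (μ₀I/4πd)(sinθ₁ + sinθ₂), where θ₁, θ₂ are the angles from the perpendicular to each end.
The perpendicular distance is d = 0.081 m; the end-offsets along the wire are a = 0.132 m and b = 0.0428 m.
sinθ₁ = 0.132/√(0.132²+0.081²) = 0.8523; sinθ₂ = 0.0428/√(0.0428²+0.081²) = 0.4672.
B = (4π×10⁻⁷ × 22.3) / (4π × 0.081) × (0.8523 + 0.4672) = 3.63×10⁻⁵ T.

B ≈ 36.3 μT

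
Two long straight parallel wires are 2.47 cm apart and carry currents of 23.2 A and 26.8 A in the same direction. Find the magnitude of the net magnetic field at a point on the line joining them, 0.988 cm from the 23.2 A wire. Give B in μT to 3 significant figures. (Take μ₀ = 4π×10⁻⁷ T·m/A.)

Each long wire gives B = μ₀I/(2πd). Distances are d₁ = 0.00988 m and d₂ = 0.01482 m.
B₁ = 4.70×10⁻⁴ T, B₂ = 3.62×10⁻⁴ T.
Between parallel currents the two contributions point in opposite directions, so they subtract. B = |B₁ − B₂| = |4.70×10⁻⁴ − 3.62×10⁻⁴| = 1.08×10⁻⁴ T.

B ≈ 108 μT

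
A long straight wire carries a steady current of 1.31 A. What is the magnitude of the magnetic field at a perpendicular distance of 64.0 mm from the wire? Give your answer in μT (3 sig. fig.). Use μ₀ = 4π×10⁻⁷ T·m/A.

B ≈ 4.09 μT

For an infinitely long straight wire, B = μ₀I/(2πd).
B = (4π×10⁻⁷ × 1.31) / (2π × 0.064) = 4.09×10⁻⁶ T.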